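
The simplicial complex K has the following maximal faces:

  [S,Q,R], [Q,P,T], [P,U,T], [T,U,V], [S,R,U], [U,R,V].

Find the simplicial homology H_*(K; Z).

Order the vertices as P < Q < R < S < T < U < V. Listing each simplex with vertices in this order, K has dimension 2 with simplices:

  0-simplices (7): P, Q, R, S, T, U, V
  1-simplices (13): PQ, PT, PU, QR, QS, QT, RS, RU, RV, SU, TU, TV, UV
  2-simplices (6): PQT, PTU, QRS, RSU, RUV, TUV

giving chain groups C_0 ≅ Z^7, C_1 ≅ Z^13, C_2 ≅ Z^6.

∂_1: C_1 → C_0 maps an edge to its endpoints' difference, ∂[p,q] = q − p. For instance
  ∂PU = U − P.
This gives a 7×13 integer matrix of rank 6; reducing to Smith normal form yields diagonal entries (1,1,1,1,1,1).

∂_2: C_2 → C_1 maps a triangle to the signed sum of its edges. For instance
  ∂RUV = UV − RV + RU,
  ∂RSU = SU − RU + RS.
As a 13×6 matrix over Z this has rank 6, with invariant factors (1,1,1,1,1,1).

Computing H_k = (kernel of ∂_k) / (image of ∂_{k+1}):

  H_0: rank C_0 − rank ∂_1 = 7 − 6 = 1, and the invariant factors of ∂_1 are all 1, so H_0 = Z.
  H_1: rank ker ∂_1 − rank ∂_2 = (13 − 6) − 6 = 1, and the invariant factors of ∂_2 are all 1, so H_1 = Z.
  H_2: rank ker ∂_2 − rank ∂_3 = (6 − 6) − 0 = 0, and there is no ∂_3, so H_2 = 0.

As a check, the Euler characteristic is 7 − 13 + 6 = 0, which agrees with 1 − 1 + 0 = 0.

H_0 ≅ Z,  H_1 ≅ Z,  H_2 = 0.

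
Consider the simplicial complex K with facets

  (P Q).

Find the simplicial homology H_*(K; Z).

H_0 ≅ Z,  H_1 = 0.

Take the total order P < Q on the vertex set. Then K (dimension 1) consists of the simplices:

  0-simplices (2): P, Q
  1-simplices (1): PQ

so the chain groups are C_0 ≅ Z^2, C_1 ≅ Z^1.

Boundary ∂_1: C_1 → C_0 sends each edge [p,q] (with p < q) to q − p. For instance
  ∂PQ = Q − P.
As a 2×1 matrix over Z this has rank 1, with invariant factors (1).

Reading off H_k = ker ∂_k / im ∂_{k+1}:

  H_0: rank C_0 − rank ∂_1 = 2 − 1 = 1, and the invariant factors of ∂_1 are all 1, so H_0 ≅ Z.
  H_1: rank ker ∂_1 − rank ∂_2 = (1 − 1) − 0 = 0, and there is no ∂_2, so H_1 ≅ 0.

As a check, the Euler characteristic is 2 − 1 = 1, which agrees with 1 − 0 = 1.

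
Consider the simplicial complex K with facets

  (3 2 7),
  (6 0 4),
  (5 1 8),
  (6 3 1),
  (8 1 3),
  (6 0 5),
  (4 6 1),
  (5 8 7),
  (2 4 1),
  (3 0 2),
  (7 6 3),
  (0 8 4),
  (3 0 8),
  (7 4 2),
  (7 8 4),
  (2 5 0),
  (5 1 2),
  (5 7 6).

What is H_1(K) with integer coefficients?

H_1 ≅ Z^2.

We work with the vertex ordering 0 < 1 < 2 < 3 < 4 < 5 < 6 < 7 < 8. The simplices of K, each written with vertices in increasing order, are:

  0-simplices (9): [0], [1], [2], [3], [4], [5], [6], [7], [8]
  1-simplices (27): (27 of them)
  2-simplices (18): [0,2,3], [0,2,5], [0,3,8], [0,4,6], [0,4,8], [0,5,6], [1,2,4], [1,2,5], [1,3,6], [1,3,8], [1,4,6], [1,5,8], [2,3,7], [2,4,7], [3,6,7], [4,7,8], [5,6,7], [5,7,8]

Hence C_0 ≅ Z^9, C_1 ≅ Z^27, C_2 ≅ Z^18.

∂_1: C_1 → C_0 is given by ∂[p,q] = [q] − [p]. For instance
  ∂[5,8] = [8] − [5].
This gives a 9×27 integer matrix of rank 8; reducing to Smith normal form yields diagonal entries (1,1,1,1,1,1,1,1).

The boundary map ∂_2: C_2 → C_1 sends each 2-simplex [p,q,r] to [q,r] − [p,r] + [p,q]. For instance
  ∂[2,4,7] = [4,7] − [2,7] + [2,4],
  ∂[1,3,6] = [3,6] − [1,6] + [1,3].
The resulting 27×18 matrix has rank 17, and its Smith normal form has invariant factors (1,1,1,1,1,1,1,1,1,1,1,1,1,1,1,1,1).

From H_k ≅ ker(∂_k) / im(∂_{k+1}) we obtain:

  H_1: rank ker ∂_1 − rank ∂_2 = (27 − 8) − 17 = 2, and the invariant factors of ∂_2 are all 1, so H_1 ≅ Z^2.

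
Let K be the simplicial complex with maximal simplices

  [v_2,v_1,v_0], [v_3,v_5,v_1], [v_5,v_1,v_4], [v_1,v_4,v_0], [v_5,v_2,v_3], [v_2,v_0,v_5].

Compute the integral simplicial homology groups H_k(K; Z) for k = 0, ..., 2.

H_0 ≅ Z,  H_1 ≅ Z,  H_2 = 0.

Fix the vertex order v_0 < v_1 < v_2 < v_3 < v_4 < v_5 and write every simplex with vertices in increasing order. Then dim K = 2 and the simplices of K are:

  0-simplices (6): [v_0], [v_1], [v_2], [v_3], [v_4], [v_5]
  1-simplices (12): [v_0,v_1], [v_0,v_2], [v_0,v_4], [v_0,v_5], [v_1,v_2], [v_1,v_3], [v_1,v_4], [v_1,v_5], [v_2,v_3], [v_2,v_5], [v_3,v_5], [v_4,v_5]
  2-simplices (6): [v_0,v_1,v_2], [v_0,v_1,v_4], [v_0,v_2,v_5], [v_1,v_3,v_5], [v_1,v_4,v_5], [v_2,v_3,v_5]

giving chain groups C_0 ≅ Z^6, C_1 ≅ Z^12, C_2 ≅ Z^6.

∂_1: C_1 → C_0 is given by ∂[p,q] = [q] − [p]. For instance
  ∂[v_4,v_5] = [v_5] − [v_4].
The 6×12 boundary matrix has rank 5 and Smith normal form diag(1,1,1,1,1).

The boundary map ∂_2: C_2 → C_1 maps a triangle to the signed sum of its edges. For instance
  ∂[v_0,v_1,v_4] = [v_1,v_4] − [v_0,v_4] + [v_0,v_1],
  ∂[v_1,v_3,v_5] = [v_3,v_5] − [v_1,v_5] + [v_1,v_3].
The 12×6 boundary matrix has rank 6 and Smith normal form diag(1,1,1,1,1,1).

From H_k ≅ ker(∂_k) / im(∂_{k+1}) we obtain:

  H_0: rank C_0 − rank ∂_1 = 6 − 5 = 1, and the invariant factors of ∂_1 are all 1, so H_0 = Z.
  H_1: rank ker ∂_1 − rank ∂_2 = (12 − 5) − 6 = 1, and the invariant factors of ∂_2 are all 1, so H_1 = Z.
  H_2: rank ker ∂_2 − rank ∂_3 = (6 − 6) − 0 = 0, and there is no ∂_3, so H_2 = 0.

(K is a triangulation of the cylinder S^1 x I.)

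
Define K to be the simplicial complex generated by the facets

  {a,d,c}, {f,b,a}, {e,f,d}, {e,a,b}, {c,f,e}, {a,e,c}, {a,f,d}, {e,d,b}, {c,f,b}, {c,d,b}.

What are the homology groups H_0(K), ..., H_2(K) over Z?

Take the total order a < b < c < d < e < f on the vertex set. Then K (dimension 2) consists of the simplices:

  0-simplices (6): a, b, c, d, e, f
  1-simplices (15): ab, ac, ad, ae, af, bc, bd, be, bf, cd, ce, cf, de, df, ef
  2-simplices (10): abe, abf, acd, ace, adf, bcd, bcf, bde, cef, def

giving chain groups C_0 ≅ Z^6, C_1 ≅ Z^15, C_2 ≅ Z^10.

∂_1: C_1 → C_0 sends each edge [p,q] (with p < q) to q − p. For instance
  ∂cd = d − c.
This gives a 6×15 integer matrix of rank 5; reducing to Smith normal form yields diagonal entries (1,1,1,1,1).

The boundary map ∂_2: C_2 → C_1 acts by ∂[p,q,r] = [q,r] − [p,r] + [p,q]. For instance
  ∂adf = df − af + ad,
  ∂bde = de − be + bd.
As a 15×10 matrix over Z this has rank 10, with invariant factors (1,1,1,1,1,1,1,1,1,2).

Reading off H_k = ker ∂_k / im ∂_{k+1}:

  H_0: rank C_0 − rank ∂_1 = 6 − 5 = 1, and the invariant factors of ∂_1 are all 1, so H_0 ≅ Z.
  H_1: rank ker ∂_1 − rank ∂_2 = (15 − 5) − 10 = 0, and ∂_2 has invariant factor 2 > 1, so H_1 ≅ Z/2Z.
  H_2: rank ker ∂_2 − rank ∂_3 = (10 − 10) − 0 = 0, and there is no ∂_3, so H_2 ≅ 0.

As a check, the Euler characteristic is 6 − 15 + 10 = 1, which agrees with 1 − 0 + 0 = 1.
(K is a triangulation of the real projective plane RP^2.)

H_0 = Z,  H_1 = Z/2Z,  H_2 = 0.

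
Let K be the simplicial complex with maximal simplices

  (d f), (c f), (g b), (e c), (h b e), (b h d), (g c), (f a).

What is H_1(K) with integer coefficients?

H_1 = Z^2.

We work with the vertex ordering a < b < c < d < e < f < g < h. The simplices of K, each written with vertices in increasing order, are:

  0-simplices (8): a, b, c, d, e, f, g, h
  1-simplices (11): af, bd, be, bg, bh, ce, cf, cg, df, dh, eh
  2-simplices (2): bdh, beh

giving chain groups C_0 ≅ Z^8, C_1 ≅ Z^11, C_2 ≅ Z^2.

The boundary map ∂_1: C_1 → C_0 maps an edge to its endpoints' difference, ∂[p,q] = q − p.
This gives a 8×11 integer matrix of rank 7; reducing to Smith normal form yields diagonal entries (1,1,1,1,1,1,1).

The boundary map ∂_2: C_2 → C_1 sends each 2-simplex [p,q,r] to [q,r] − [p,r] + [p,q]. For instance
  ∂beh = eh − bh + be,
  ∂bdh = dh − bh + bd.
The 11×2 boundary matrix has rank 2 and Smith normal form diag(1,1).

From H_k ≅ ker(∂_k) / im(∂_{k+1}) we obtain:

  H_1: rank ker ∂_1 − rank ∂_2 = (11 − 7) − 2 = 2, and the invariant factors of ∂_2 are all 1, so H_1 = Z^2.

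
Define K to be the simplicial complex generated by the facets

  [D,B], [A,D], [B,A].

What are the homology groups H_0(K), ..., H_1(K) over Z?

We work with the vertex ordering A < B < D. The simplices of K, each written with vertices in increasing order, are:

  0-simplices (3): A, B, D
  1-simplices (3): AB, AD, BD

so the chain groups are C_0 ≅ Z^3, C_1 ≅ Z^3.

The boundary map ∂_1: C_1 → C_0 is given by ∂[p,q] = [q] − [p]. For instance
  ∂AD = D − A.
The 3×3 boundary matrix has rank 2 and Smith normal form diag(1,1).

Computing H_k = (kernel of ∂_k) / (image of ∂_{k+1}):

  H_0: rank C_0 − rank ∂_1 = 3 − 2 = 1, and the invariant factors of ∂_1 are all 1, so H_0 = Z.
  H_1: rank ker ∂_1 − rank ∂_2 = (3 − 2) − 0 = 1, and there is no ∂_2, so H_1 = Z.

H_0 = Z,  H_1 = Z.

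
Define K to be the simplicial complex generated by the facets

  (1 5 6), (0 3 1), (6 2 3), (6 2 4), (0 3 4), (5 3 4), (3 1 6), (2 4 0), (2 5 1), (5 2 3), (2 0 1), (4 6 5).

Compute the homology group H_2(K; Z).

Fix the vertex order 0 < 1 < 2 < 3 < 4 < 5 < 6 and write every simplex with vertices in increasing order. Then dim K = 2 and the simplices of K are:

  0-simplices (7): [0], [1], [2], [3], [4], [5], [6]
  1-simplices (18): [0,1], [0,2], [0,3], [0,4], [1,2], [1,3], [1,5], [1,6], [2,3], [2,4], [2,5], [2,6], [3,4], [3,5], [3,6], [4,5], [4,6], [5,6]
  2-simplices (12): [0,1,2], [0,1,3], [0,2,4], [0,3,4], [1,2,5], [1,3,6], [1,5,6], [2,3,5], [2,3,6], [2,4,6], [3,4,5], [4,5,6]

so the chain groups are C_0 ≅ Z^7, C_1 ≅ Z^18, C_2 ≅ Z^12.

Boundary ∂_1: C_1 → C_0 maps an edge to its endpoints' difference, ∂[p,q] = q − p. For instance
  ∂[1,5] = [5] − [1].
As a 7×18 matrix over Z this has rank 6, with invariant factors (1,1,1,1,1,1).

∂_2: C_2 → C_1 maps a triangle to the signed sum of its edges. For instance
  ∂[2,3,5] = [3,5] − [2,5] + [2,3],
  ∂[2,4,6] = [4,6] − [2,6] + [2,4].
The resulting 18×12 matrix has rank 12, and its Smith normal form has invariant factors (1,1,1,1,1,1,1,1,1,1,1,2).

Now H_k = ker ∂_k / im ∂_{k+1}, so:

  H_2: rank ker ∂_2 − rank ∂_3 = (12 − 12) − 0 = 0, and there is no ∂_3, so H_2 ≅ 0.

(K is a triangulation of the real projective plane RP^2.)

H_2 ≅ 0.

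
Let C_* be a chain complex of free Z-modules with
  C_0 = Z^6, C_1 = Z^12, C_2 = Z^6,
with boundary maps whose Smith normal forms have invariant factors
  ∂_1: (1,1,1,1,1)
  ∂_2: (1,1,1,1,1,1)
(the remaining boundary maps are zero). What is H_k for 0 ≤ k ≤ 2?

H_0: b_0 = 6 − 0 − 5 = 1; torsion from ∂_1 factors > 1: none. So H_0 ≅ Z.
H_1: b_1 = 12 − 5 − 6 = 1; torsion from ∂_2 factors > 1: none. So H_1 ≅ Z.
H_2: b_2 = 6 − 6 − 0 = 0; torsion from ∂_3 factors > 1: none. So H_2 ≅ 0.

H_0 ≅ Z,  H_1 ≅ Z,  H_2 = 0.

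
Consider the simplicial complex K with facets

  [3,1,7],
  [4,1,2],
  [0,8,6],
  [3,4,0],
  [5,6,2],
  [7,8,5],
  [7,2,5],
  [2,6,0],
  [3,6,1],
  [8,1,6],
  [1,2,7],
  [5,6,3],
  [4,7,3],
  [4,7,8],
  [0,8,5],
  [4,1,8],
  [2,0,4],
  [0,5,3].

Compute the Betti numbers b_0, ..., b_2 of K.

b_0 = 1, b_1 = 1, b_2 = 0.

We work with the vertex ordering 0 < 1 < 2 < 3 < 4 < 5 < 6 < 7 < 8. The simplices of K, each written with vertices in increasing order, are:

  0-simplices (9): [0], [1], [2], [3], [4], [5], [6], [7], [8]
  1-simplices (27): (27 of them)
  2-simplices (18): [0,2,4], [0,2,6], [0,3,4], [0,3,5], [0,5,8], [0,6,8], [1,2,4], [1,2,7], [1,3,6], [1,3,7], [1,4,8], [1,6,8], [2,5,6], [2,5,7], [3,4,7], [3,5,6], [4,7,8], [5,7,8]

giving chain groups C_0 ≅ Z^9, C_1 ≅ Z^27, C_2 ≅ Z^18.

Boundary ∂_1: C_1 → C_0 maps an edge to its endpoints' difference, ∂[p,q] = q − p. For instance
  ∂[3,4] = [4] − [3].
The resulting 9×27 matrix has rank 8, and its Smith normal form has invariant factors (1,1,1,1,1,1,1,1).

Boundary ∂_2: C_2 → C_1 maps a triangle to the signed sum of its edges. For instance
  ∂[1,2,4] = [2,4] − [1,4] + [1,2],
  ∂[0,2,6] = [2,6] − [0,6] + [0,2].
The resulting 27×18 matrix has rank 18, and its Smith normal form has invariant factors (1,1,1,1,1,1,1,1,1,1,1,1,1,1,1,1,1,2).

Now H_k = ker ∂_k / im ∂_{k+1}, so:

  H_0: rank C_0 − rank ∂_1 = 9 − 8 = 1, and the invariant factors of ∂_1 are all 1, so H_0 = Z.
  H_1: rank ker ∂_1 − rank ∂_2 = (27 − 8) − 18 = 1, and ∂_2 has invariant factor 2 > 1, so H_1 = Z × Z/2.
  H_2: rank ker ∂_2 − rank ∂_3 = (18 − 18) − 0 = 0, and there is no ∂_3, so H_2 = 0.

Hence the Betti numbers are b_0 = 1, b_1 = 1, b_2 = 0.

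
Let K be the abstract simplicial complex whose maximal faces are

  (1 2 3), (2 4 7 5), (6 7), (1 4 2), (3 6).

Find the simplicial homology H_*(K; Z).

H_0 = Z,  H_1 = Z,  H_2 = 0,  H_3 = 0.

Fix the vertex order 1 < 2 < 3 < 4 < 5 < 6 < 7 and write every simplex with vertices in increasing order. Then dim K = 3 and the simplices of K are:

  0-simplices (7): [1], [2], [3], [4], [5], [6], [7]
  1-simplices (12): [1,2], [1,3], [1,4], [2,3], [2,4], [2,5], [2,7], [3,6], [4,5], [4,7], [5,7], [6,7]
  2-simplices (6): [1,2,3], [1,2,4], [2,4,5], [2,4,7], [2,5,7], [4,5,7]
  3-simplices (1): [2,4,5,7]

so the chain groups are C_0 ≅ Z^7, C_1 ≅ Z^12, C_2 ≅ Z^6, C_3 ≅ Z^1.

Boundary ∂_1: C_1 → C_0 maps an edge to its endpoints' difference, ∂[p,q] = q − p. For instance
  ∂[2,3] = [3] − [2].
The 7×12 boundary matrix has rank 6 and Smith normal form diag(1,1,1,1,1,1).

The boundary map ∂_2: C_2 → C_1 acts by ∂[p,q,r] = [q,r] − [p,r] + [p,q]. For instance
  ∂[4,5,7] = [5,7] − [4,7] + [4,5],
  ∂[1,2,3] = [2,3] − [1,3] + [1,2].
As a 12×6 matrix over Z this has rank 5, with invariant factors (1,1,1,1,1).

Boundary ∂_3: C_3 → C_2 sends each 3-simplex σ to the alternating sum Σ_i (−1)^i (σ with its i-th vertex removed). For instance
  ∂[2,4,5,7] = [4,5,7] − [2,5,7] + [2,4,7] − [2,4,5].
The resulting 6×1 matrix has rank 1, and its Smith normal form has invariant factors (1).

Computing H_k = (kernel of ∂_k) / (image of ∂_{k+1}):

  H_0: rank C_0 − rank ∂_1 = 7 − 6 = 1, and the invariant factors of ∂_1 are all 1, so H_0 ≅ Z.
  H_1: rank ker ∂_1 − rank ∂_2 = (12 − 6) − 5 = 1, and the invariant factors of ∂_2 are all 1, so H_1 ≅ Z.
  H_2: rank ker ∂_2 − rank ∂_3 = (6 − 5) − 1 = 0, and the invariant factors of ∂_3 are all 1, so H_2 ≅ 0.
  H_3: rank ker ∂_3 − rank ∂_4 = (1 − 1) − 0 = 0, and there is no ∂_4, so H_3 ≅ 0.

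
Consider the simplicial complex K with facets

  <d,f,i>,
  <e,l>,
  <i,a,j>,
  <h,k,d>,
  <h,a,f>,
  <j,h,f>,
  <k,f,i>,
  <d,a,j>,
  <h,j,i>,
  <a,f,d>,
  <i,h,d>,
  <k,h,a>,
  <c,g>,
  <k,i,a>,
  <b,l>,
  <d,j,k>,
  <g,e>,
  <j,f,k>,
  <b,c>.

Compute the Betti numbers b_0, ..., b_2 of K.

b_0 = 2, b_1 = 3, b_2 = 1.

Fix the vertex order a < b < c < d < e < f < g < h < i < j < k < l and write every simplex with vertices in increasing order. Then dim K = 2 and the simplices of K are:

  0-simplices (12): a, b, c, d, e, f, g, h, i, j, k, l
  1-simplices (26): ad, af, ah, ai, aj, ak, bc, bl, cg, df, dh, di, dj, dk, eg, el, fh, fi, fj, fk, hi, hj, hk, ij, ik, jk
  2-simplices (14): adf, adj, afh, ahk, aij, aik, dfi, dhi, dhk, djk, fhj, fik, fjk, hij

so the chain groups are C_0 ≅ Z^12, C_1 ≅ Z^26, C_2 ≅ Z^14.

Boundary ∂_1: C_1 → C_0 sends each edge [p,q] (with p < q) to q − p. For instance
  ∂dh = h − d.
The 12×26 boundary matrix has rank 10 and Smith normal form diag(1,1,1,1,1,1,1,1,1,1).

Boundary ∂_2: C_2 → C_1 acts by ∂[p,q,r] = [q,r] − [p,r] + [p,q]. For instance
  ∂aik = ik − ak + ai,
  ∂aij = ij − aj + ai.
The resulting 26×14 matrix has rank 13, and its Smith normal form has invariant factors (1,1,1,1,1,1,1,1,1,1,1,1,1).

From H_k ≅ ker(∂_k) / im(∂_{k+1}) we obtain:

  H_0: rank C_0 − rank ∂_1 = 12 − 10 = 2, and the invariant factors of ∂_1 are all 1, so H_0 = Z^2.
  H_1: rank ker ∂_1 − rank ∂_2 = (26 − 10) − 13 = 3, and the invariant factors of ∂_2 are all 1, so H_1 = Z^3.
  H_2: rank ker ∂_2 − rank ∂_3 = (14 − 13) − 0 = 1, and there is no ∂_3, so H_2 = Z.

(K is a triangulation of the disjoint union of the circle S^1 and the torus T^2.)

Hence the Betti numbers are b_0 = 2, b_1 = 3, b_2 = 1.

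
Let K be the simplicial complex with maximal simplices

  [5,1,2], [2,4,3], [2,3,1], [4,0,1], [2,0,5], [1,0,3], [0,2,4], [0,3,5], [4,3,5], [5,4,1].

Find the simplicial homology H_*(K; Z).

H_0 = Z,  H_1 = Z/2,  H_2 = 0.

Fix the vertex order 0 < 1 < 2 < 3 < 4 < 5 and write every simplex with vertices in increasing order. Then dim K = 2 and the simplices of K are:

  0-simplices (6): [0], [1], [2], [3], [4], [5]
  1-simplices (15): [0,1], [0,2], [0,3], [0,4], [0,5], [1,2], [1,3], [1,4], [1,5], [2,3], [2,4], [2,5], [3,4], [3,5], [4,5]
  2-simplices (10): [0,1,3], [0,1,4], [0,2,4], [0,2,5], [0,3,5], [1,2,3], [1,2,5], [1,4,5], [2,3,4], [3,4,5]

so the chain groups are C_0 ≅ Z^6, C_1 ≅ Z^15, C_2 ≅ Z^10.

∂_1: C_1 → C_0 sends each edge [p,q] (with p < q) to q − p. For instance
  ∂[0,1] = [1] − [0].
The resulting 6×15 matrix has rank 5, and its Smith normal form has invariant factors (1,1,1,1,1).

The boundary map ∂_2: C_2 → C_1 acts by ∂[p,q,r] = [q,r] − [p,r] + [p,q]. For instance
  ∂[1,2,3] = [2,3] − [1,3] + [1,2],
  ∂[2,3,4] = [3,4] − [2,4] + [2,3].
As a 15×10 matrix over Z this has rank 10, with invariant factors (1,1,1,1,1,1,1,1,1,2).

Now H_k = ker ∂_k / im ∂_{k+1}, so:

  H_0: rank C_0 − rank ∂_1 = 6 − 5 = 1, and the invariant factors of ∂_1 are all 1, so H_0 ≅ Z.
  H_1: rank ker ∂_1 − rank ∂_2 = (15 − 5) − 10 = 0, and ∂_2 has invariant factor 2 > 1, so H_1 ≅ Z/2.
  H_2: rank ker ∂_2 − rank ∂_3 = (10 − 10) − 0 = 0, and there is no ∂_3, so H_2 ≅ 0.

As a check, the Euler characteristic is 6 − 15 + 10 = 1, which agrees with 1 − 0 + 0 = 1.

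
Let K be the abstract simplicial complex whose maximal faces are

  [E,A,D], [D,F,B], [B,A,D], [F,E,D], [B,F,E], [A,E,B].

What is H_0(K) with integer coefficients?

Take the total order A < B < D < E < F on the vertex set. Then K (dimension 2) consists of the simplices:

  0-simplices (5): A, B, D, E, F
  1-simplices (9): AB, AD, AE, BD, BE, BF, DE, DF, EF
  2-simplices (6): ABD, ABE, ADE, BDF, BEF, DEF

so the chain groups are C_0 ≅ Z^5, C_1 ≅ Z^9, C_2 ≅ Z^6.

Boundary ∂_1: C_1 → C_0 sends each edge [p,q] (with p < q) to q − p.
As a 5×9 matrix over Z this has rank 4, with invariant factors (1,1,1,1).

∂_2: C_2 → C_1 maps a triangle to the signed sum of its edges. For instance
  ∂ABD = BD − AD + AB,
  ∂BEF = EF − BF + BE.
As a 9×6 matrix over Z this has rank 5, with invariant factors (1,1,1,1,1).

Computing H_k = (kernel of ∂_k) / (image of ∂_{k+1}):

  H_0: rank C_0 − rank ∂_1 = 5 − 4 = 1, and the invariant factors of ∂_1 are all 1, so H_0 = Z.

H_0 ≅ Z.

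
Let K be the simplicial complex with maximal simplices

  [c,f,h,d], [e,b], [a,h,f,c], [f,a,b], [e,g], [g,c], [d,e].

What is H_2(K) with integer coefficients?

H_2 ≅ 0.

Fix the vertex order a < b < c < d < e < f < g < h and write every simplex with vertices in increasing order. Then dim K = 3 and the simplices of K are:

  0-simplices (8): a, b, c, d, e, f, g, h
  1-simplices (15): ab, ac, af, ah, be, bf, cd, cf, cg, ch, de, df, dh, eg, fh
  2-simplices (8): abf, acf, ach, afh, cdf, cdh, cfh, dfh
  3-simplices (2): acfh, cdfh

giving chain groups C_0 ≅ Z^8, C_1 ≅ Z^15, C_2 ≅ Z^8, C_3 ≅ Z^2.

∂_1: C_1 → C_0 is given by ∂[p,q] = [q] − [p].
This gives a 8×15 integer matrix of rank 7; reducing to Smith normal form yields diagonal entries (1,1,1,1,1,1,1).

Boundary ∂_2: C_2 → C_1 sends each 2-simplex [p,q,r] to [q,r] − [p,r] + [p,q]. For instance
  ∂dfh = fh − dh + df,
  ∂abf = bf − af + ab.
This gives a 15×8 integer matrix of rank 6; reducing to Smith normal form yields diagonal entries (1,1,1,1,1,1).

∂_3: C_3 → C_2 sends each 3-simplex σ to the alternating sum Σ_i (−1)^i (σ with its i-th vertex removed). For instance
  ∂cdfh = dfh − cfh + cdh − cdf,
  ∂acfh = cfh − afh + ach − acf.
The resulting 8×2 matrix has rank 2, and its Smith normal form has invariant factors (1,1).

Computing H_k = (kernel of ∂_k) / (image of ∂_{k+1}):

  H_2: rank ker ∂_2 − rank ∂_3 = (8 − 6) − 2 = 0, and the invariant factors of ∂_3 are all 1, so H_2 ≅ 0.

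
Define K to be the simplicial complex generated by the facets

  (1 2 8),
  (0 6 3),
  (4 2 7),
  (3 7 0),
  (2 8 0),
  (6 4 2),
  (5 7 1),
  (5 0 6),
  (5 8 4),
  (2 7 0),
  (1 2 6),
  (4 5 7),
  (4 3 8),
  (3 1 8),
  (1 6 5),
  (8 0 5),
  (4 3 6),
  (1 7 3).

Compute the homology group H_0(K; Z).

H_0 = Z.

Fix the vertex order 0 < 1 < 2 < 3 < 4 < 5 < 6 < 7 < 8 and write every simplex with vertices in increasing order. Then dim K = 2 and the simplices of K are:

  0-simplices (9): [0], [1], [2], [3], [4], [5], [6], [7], [8]
  1-simplices (27): (27 of them)
  2-simplices (18): [0,2,7], [0,2,8], [0,3,6], [0,3,7], [0,5,6], [0,5,8], [1,2,6], [1,2,8], [1,3,7], [1,3,8], [1,5,6], [1,5,7], [2,4,6], [2,4,7], [3,4,6], [3,4,8], [4,5,7], [4,5,8]

giving chain groups C_0 ≅ Z^9, C_1 ≅ Z^27, C_2 ≅ Z^18.

Boundary ∂_1: C_1 → C_0 maps an edge to its endpoints' difference, ∂[p,q] = q − p. For instance
  ∂[2,4] = [4] − [2].
As a 9×27 matrix over Z this has rank 8, with invariant factors (1,1,1,1,1,1,1,1).

∂_2: C_2 → C_1 sends each 2-simplex [p,q,r] to [q,r] − [p,r] + [p,q]. For instance
  ∂[0,3,6] = [3,6] − [0,6] + [0,3],
  ∂[4,5,7] = [5,7] − [4,7] + [4,5].
The resulting 27×18 matrix has rank 17, and its Smith normal form has invariant factors (1,1,1,1,1,1,1,1,1,1,1,1,1,1,1,1,1).

From H_k ≅ ker(∂_k) / im(∂_{k+1}) we obtain:

  H_0: rank C_0 − rank ∂_1 = 9 − 8 = 1, and the invariant factors of ∂_1 are all 1, so H_0 ≅ Z.

(K is a triangulation of the torus T^2.)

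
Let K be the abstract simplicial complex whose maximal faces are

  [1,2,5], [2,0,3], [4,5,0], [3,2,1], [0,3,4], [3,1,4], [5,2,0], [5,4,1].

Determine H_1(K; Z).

H_1 = 0.

Fix the vertex order 0 < 1 < 2 < 3 < 4 < 5 and write every simplex with vertices in increasing order. Then dim K = 2 and the simplices of K are:

  0-simplices (6): [0], [1], [2], [3], [4], [5]
  1-simplices (12): [0,2], [0,3], [0,4], [0,5], [1,2], [1,3], [1,4], [1,5], [2,3], [2,5], [3,4], [4,5]
  2-simplices (8): [0,2,3], [0,2,5], [0,3,4], [0,4,5], [1,2,3], [1,2,5], [1,3,4], [1,4,5]

giving chain groups C_0 ≅ Z^6, C_1 ≅ Z^12, C_2 ≅ Z^8.

Boundary ∂_1: C_1 → C_0 sends each edge [p,q] (with p < q) to q − p. For instance
  ∂[2,3] = [3] − [2].
The 6×12 boundary matrix has rank 5 and Smith normal form diag(1,1,1,1,1).

Boundary ∂_2: C_2 → C_1 acts by ∂[p,q,r] = [q,r] − [p,r] + [p,q]. For instance
  ∂[0,2,5] = [2,5] − [0,5] + [0,2],
  ∂[0,2,3] = [2,3] − [0,3] + [0,2].
As a 12×8 matrix over Z this has rank 7, with invariant factors (1,1,1,1,1,1,1).

From H_k ≅ ker(∂_k) / im(∂_{k+1}) we obtain:

  H_1: rank ker ∂_1 − rank ∂_2 = (12 − 5) − 7 = 0, and the invariant factors of ∂_2 are all 1, so H_1 = 0.

(K is a triangulation of the 2-sphere S^2.)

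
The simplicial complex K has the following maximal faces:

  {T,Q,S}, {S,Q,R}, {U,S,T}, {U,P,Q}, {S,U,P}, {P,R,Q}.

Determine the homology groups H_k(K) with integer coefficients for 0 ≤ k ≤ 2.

Take the total order P < Q < R < S < T < U on the vertex set. Then K (dimension 2) consists of the simplices:

  0-simplices (6): P, Q, R, S, T, U
  1-simplices (12): PQ, PR, PS, PU, QR, QS, QT, QU, RS, ST, SU, TU
  2-simplices (6): PQR, PQU, PSU, QRS, QST, STU

giving chain groups C_0 ≅ Z^6, C_1 ≅ Z^12, C_2 ≅ Z^6.

∂_1: C_1 → C_0 is given by ∂[p,q] = [q] − [p]. For instance
  ∂QR = R − Q.
This gives a 6×12 integer matrix of rank 5; reducing to Smith normal form yields diagonal entries (1,1,1,1,1).

Boundary ∂_2: C_2 → C_1 sends each 2-simplex [p,q,r] to [q,r] − [p,r] + [p,q]. For instance
  ∂PQU = QU − PU + PQ,
  ∂PQR = QR − PR + PQ.
The 12×6 boundary matrix has rank 6 and Smith normal form diag(1,1,1,1,1,1).

Computing H_k = (kernel of ∂_k) / (image of ∂_{k+1}):

  H_0: rank C_0 − rank ∂_1 = 6 − 5 = 1, and the invariant factors of ∂_1 are all 1, so H_0 ≅ Z.
  H_1: rank ker ∂_1 − rank ∂_2 = (12 − 5) − 6 = 1, and the invariant factors of ∂_2 are all 1, so H_1 ≅ Z.
  H_2: rank ker ∂_2 − rank ∂_3 = (6 − 6) − 0 = 0, and there is no ∂_3, so H_2 ≅ 0.

H_0 = Z,  H_1 = Z,  H_2 = 0.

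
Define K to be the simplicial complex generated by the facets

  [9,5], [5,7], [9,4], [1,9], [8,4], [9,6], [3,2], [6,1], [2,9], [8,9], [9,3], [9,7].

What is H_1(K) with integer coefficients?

Order the vertices as 1 < 2 < 3 < 4 < 5 < 6 < 7 < 8 < 9. Listing each simplex with vertices in this order, K has dimension 1 with simplices:

  0-simplices (9): [1], [2], [3], [4], [5], [6], [7], [8], [9]
  1-simplices (12): [1,6], [1,9], [2,3], [2,9], [3,9], [4,8], [4,9], [5,7], [5,9], [6,9], [7,9], [8,9]

giving chain groups C_0 ≅ Z^9, C_1 ≅ Z^12.

∂_1: C_1 → C_0 maps an edge to its endpoints' difference, ∂[p,q] = q − p.
The 9×12 boundary matrix has rank 8 and Smith normal form diag(1,1,1,1,1,1,1,1).

Reading off H_k = ker ∂_k / im ∂_{k+1}:

  H_1: rank ker ∂_1 − rank ∂_2 = (12 − 8) − 0 = 4, and there is no ∂_2, so H_1 = Z^4.

H_1 ≅ Z^4.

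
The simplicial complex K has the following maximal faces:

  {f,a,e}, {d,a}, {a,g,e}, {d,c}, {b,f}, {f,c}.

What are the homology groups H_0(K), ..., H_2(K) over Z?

Take the total order a < b < c < d < e < f < g on the vertex set. Then K (dimension 2) consists of the simplices:

  0-simplices (7): a, b, c, d, e, f, g
  1-simplices (9): ad, ae, af, ag, bf, cd, cf, ef, eg
  2-simplices (2): aef, aeg

giving chain groups C_0 ≅ Z^7, C_1 ≅ Z^9, C_2 ≅ Z^2.

The boundary map ∂_1: C_1 → C_0 sends each edge [p,q] (with p < q) to q − p. For instance
  ∂ae = e − a.
The 7×9 boundary matrix has rank 6 and Smith normal form diag(1,1,1,1,1,1).

The boundary map ∂_2: C_2 → C_1 acts by ∂[p,q,r] = [q,r] − [p,r] + [p,q]. For instance
  ∂aef = ef − af + ae,
  ∂aeg = eg − ag + ae.
The resulting 9×2 matrix has rank 2, and its Smith normal form has invariant factors (1,1).

Computing H_k = (kernel of ∂_k) / (image of ∂_{k+1}):

  H_0: rank C_0 − rank ∂_1 = 7 − 6 = 1, and the invariant factors of ∂_1 are all 1, so H_0 = Z.
  H_1: rank ker ∂_1 − rank ∂_2 = (9 − 6) − 2 = 1, and the invariant factors of ∂_2 are all 1, so H_1 = Z.
  H_2: rank ker ∂_2 − rank ∂_3 = (2 − 2) − 0 = 0, and there is no ∂_3, so H_2 = 0.

H_0 = Z,  H_1 = Z,  H_2 = 0.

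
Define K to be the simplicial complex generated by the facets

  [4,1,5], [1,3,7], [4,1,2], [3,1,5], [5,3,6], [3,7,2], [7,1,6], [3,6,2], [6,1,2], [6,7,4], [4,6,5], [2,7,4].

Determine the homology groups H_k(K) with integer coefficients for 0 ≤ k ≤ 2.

Order the vertices as 1 < 2 < 3 < 4 < 5 < 6 < 7. Listing each simplex with vertices in this order, K has dimension 2 with simplices:

  0-simplices (7): [1], [2], [3], [4], [5], [6], [7]
  1-simplices (18): [1,2], [1,3], [1,4], [1,5], [1,6], [1,7], [2,3], [2,4], [2,6], [2,7], [3,5], [3,6], [3,7], [4,5], [4,6], [4,7], [5,6], [6,7]
  2-simplices (12): [1,2,4], [1,2,6], [1,3,5], [1,3,7], [1,4,5], [1,6,7], [2,3,6], [2,3,7], [2,4,7], [3,5,6], [4,5,6], [4,6,7]

Hence C_0 ≅ Z^7, C_1 ≅ Z^18, C_2 ≅ Z^12.

Boundary ∂_1: C_1 → C_0 sends each edge [p,q] (with p < q) to q − p. For instance
  ∂[4,6] = [6] − [4].
As a 7×18 matrix over Z this has rank 6, with invariant factors (1,1,1,1,1,1).

The boundary map ∂_2: C_2 → C_1 maps a triangle to the signed sum of its edges. For instance
  ∂[2,4,7] = [4,7] − [2,7] + [2,4],
  ∂[2,3,6] = [3,6] − [2,6] + [2,3].
The resulting 18×12 matrix has rank 12, and its Smith normal form has invariant factors (1,1,1,1,1,1,1,1,1,1,1,2).

From H_k ≅ ker(∂_k) / im(∂_{k+1}) we obtain:

  H_0: rank C_0 − rank ∂_1 = 7 − 6 = 1, and the invariant factors of ∂_1 are all 1, so H_0 ≅ Z.
  H_1: rank ker ∂_1 − rank ∂_2 = (18 − 6) − 12 = 0, and ∂_2 has invariant factor 2 > 1, so H_1 ≅ Z/2.
  H_2: rank ker ∂_2 − rank ∂_3 = (12 − 12) − 0 = 0, and there is no ∂_3, so H_2 ≅ 0.

H_0 ≅ Z,  H_1 ≅ Z/2,  H_2 = 0.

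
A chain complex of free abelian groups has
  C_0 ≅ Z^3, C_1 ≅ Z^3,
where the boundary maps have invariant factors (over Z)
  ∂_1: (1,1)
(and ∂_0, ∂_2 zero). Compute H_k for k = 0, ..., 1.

H_0: b_0 = 3 − 0 − 2 = 1; torsion from ∂_1 factors > 1: none. So H_0 ≅ Z.
H_1: b_1 = 3 − 2 − 0 = 1; torsion from ∂_2 factors > 1: none. So H_1 ≅ Z.

H_0 ≅ Z,  H_1 ≅ Z.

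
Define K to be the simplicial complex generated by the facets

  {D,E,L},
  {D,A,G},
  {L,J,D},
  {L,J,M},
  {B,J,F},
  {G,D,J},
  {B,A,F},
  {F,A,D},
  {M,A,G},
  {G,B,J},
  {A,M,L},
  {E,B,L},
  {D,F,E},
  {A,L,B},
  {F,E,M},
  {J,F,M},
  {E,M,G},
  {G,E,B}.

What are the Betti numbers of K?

Take the total order A < B < D < E < F < G < J < L < M on the vertex set. Then K (dimension 2) consists of the simplices:

  0-simplices (9): A, B, D, E, F, G, J, L, M
  1-simplices (27): AB, AD, AF, AG, AL, AM, BE, BF, BG, BJ, BL, DE, DF, DG, DJ, DL, EF, EG, EL, EM, FJ, FM, GJ, GM, JL, JM, LM
  2-simplices (18): ABF, ABL, ADF, ADG, AGM, ALM, BEG, BEL, BFJ, BGJ, DEF, DEL, DGJ, DJL, EFM, EGM, FJM, JLM

so the chain groups are C_0 ≅ Z^9, C_1 ≅ Z^27, C_2 ≅ Z^18.

Boundary ∂_1: C_1 → C_0 sends each edge [p,q] (with p < q) to q − p. For instance
  ∂EG = G − E.
The resulting 9×27 matrix has rank 8, and its Smith normal form has invariant factors (1,1,1,1,1,1,1,1).

The boundary map ∂_2: C_2 → C_1 maps a triangle to the signed sum of its edges. For instance
  ∂DEF = EF − DF + DE,
  ∂ADF = DF − AF + AD.
This gives a 27×18 integer matrix of rank 17; reducing to Smith normal form yields diagonal entries (1,1,1,1,1,1,1,1,1,1,1,1,1,1,1,1,1).

Reading off H_k = ker ∂_k / im ∂_{k+1}:

  H_0: rank C_0 − rank ∂_1 = 9 − 8 = 1, and the invariant factors of ∂_1 are all 1, so H_0 = Z.
  H_1: rank ker ∂_1 − rank ∂_2 = (27 − 8) − 17 = 2, and the invariant factors of ∂_2 are all 1, so H_1 = Z^2.
  H_2: rank ker ∂_2 − rank ∂_3 = (18 − 17) − 0 = 1, and there is no ∂_3, so H_2 = Z.

(K is a triangulation of the torus T^2.)

Hence the Betti numbers are b_0 = 1, b_1 = 2, b_2 = 1.

b_0 = 1, b_1 = 2, b_2 = 1.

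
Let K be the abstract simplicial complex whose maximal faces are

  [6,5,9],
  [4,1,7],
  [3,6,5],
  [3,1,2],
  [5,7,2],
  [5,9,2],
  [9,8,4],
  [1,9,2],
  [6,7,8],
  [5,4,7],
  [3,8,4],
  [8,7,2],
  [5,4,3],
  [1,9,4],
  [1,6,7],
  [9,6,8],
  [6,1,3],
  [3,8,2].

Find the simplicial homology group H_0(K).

H_0 ≅ Z.

We work with the vertex ordering 1 < 2 < 3 < 4 < 5 < 6 < 7 < 8 < 9. The simplices of K, each written with vertices in increasing order, are:

  0-simplices (9): [1], [2], [3], [4], [5], [6], [7], [8], [9]
  1-simplices (27): (27 of them)
  2-simplices (18): [1,2,3], [1,2,9], [1,3,6], [1,4,7], [1,4,9], [1,6,7], [2,3,8], [2,5,7], [2,5,9], [2,7,8], [3,4,5], [3,4,8], [3,5,6], [4,5,7], [4,8,9], [5,6,9], [6,7,8], [6,8,9]

Hence C_0 ≅ Z^9, C_1 ≅ Z^27, C_2 ≅ Z^18.

The boundary map ∂_1: C_1 → C_0 sends each edge [p,q] (with p < q) to q − p.
This gives a 9×27 integer matrix of rank 8; reducing to Smith normal form yields diagonal entries (1,1,1,1,1,1,1,1).

∂_2: C_2 → C_1 sends each 2-simplex [p,q,r] to [q,r] − [p,r] + [p,q]. For instance
  ∂[1,6,7] = [6,7] − [1,7] + [1,6],
  ∂[2,7,8] = [7,8] − [2,8] + [2,7].
The 27×18 boundary matrix has rank 17 and Smith normal form diag(1,1,1,1,1,1,1,1,1,1,1,1,1,1,1,1,1).

From H_k ≅ ker(∂_k) / im(∂_{k+1}) we obtain:

  H_0: rank C_0 − rank ∂_1 = 9 − 8 = 1, and the invariant factors of ∂_1 are all 1, so H_0 ≅ Z.

(K is a triangulation of the torus T^2.)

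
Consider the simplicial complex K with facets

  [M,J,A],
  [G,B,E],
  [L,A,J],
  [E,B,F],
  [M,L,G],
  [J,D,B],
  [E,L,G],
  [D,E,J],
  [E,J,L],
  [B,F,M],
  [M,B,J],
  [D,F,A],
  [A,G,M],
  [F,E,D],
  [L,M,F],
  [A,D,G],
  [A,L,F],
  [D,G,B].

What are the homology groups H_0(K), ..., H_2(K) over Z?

Fix the vertex order A < B < D < E < F < G < J < L < M and write every simplex with vertices in increasing order. Then dim K = 2 and the simplices of K are:

  0-simplices (9): A, B, D, E, F, G, J, L, M
  1-simplices (27): AD, AF, AG, AJ, AL, AM, BD, BE, BF, BG, BJ, BM, DE, DF, DG, DJ, EF, EG, EJ, EL, FL, FM, GL, GM, JL, JM, LM
  2-simplices (18): ADF, ADG, AFL, AGM, AJL, AJM, BDG, BDJ, BEF, BEG, BFM, BJM, DEF, DEJ, EGL, EJL, FLM, GLM

giving chain groups C_0 ≅ Z^9, C_1 ≅ Z^27, C_2 ≅ Z^18.

∂_1: C_1 → C_0 is given by ∂[p,q] = [q] − [p]. For instance
  ∂BD = D − B.
The resulting 9×27 matrix has rank 8, and its Smith normal form has invariant factors (1,1,1,1,1,1,1,1).

∂_2: C_2 → C_1 acts by ∂[p,q,r] = [q,r] − [p,r] + [p,q]. For instance
  ∂AJM = JM − AM + AJ,
  ∂BJM = JM − BM + BJ.
As a 27×18 matrix over Z this has rank 18, with invariant factors (1,1,1,1,1,1,1,1,1,1,1,1,1,1,1,1,1,2).

From H_k ≅ ker(∂_k) / im(∂_{k+1}) we obtain:

  H_0: rank C_0 − rank ∂_1 = 9 − 8 = 1, and the invariant factors of ∂_1 are all 1, so H_0 ≅ Z.
  H_1: rank ker ∂_1 − rank ∂_2 = (27 − 8) − 18 = 1, and ∂_2 has invariant factor 2 > 1, so H_1 ≅ Z ⊕ Z/2.
  H_2: rank ker ∂_2 − rank ∂_3 = (18 − 18) − 0 = 0, and there is no ∂_3, so H_2 ≅ 0.

H_0 = Z,  H_1 = Z ⊕ Z/2,  H_2 = 0.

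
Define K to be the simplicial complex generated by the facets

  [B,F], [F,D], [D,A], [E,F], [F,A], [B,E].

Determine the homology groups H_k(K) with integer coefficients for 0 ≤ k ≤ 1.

H_0 ≅ Z,  H_1 ≅ Z^2.

K has 5 vertices, 6 edges.
rank ∂_0 = 0, rank ∂_1 = 4 ⇒ b_0 = 5 − 0 − 4 = 1; all invariant factors of ∂_1 are 1 so no torsion. So H_0 ≅ Z.
rank ∂_1 = 4, rank ∂_2 = 0 ⇒ b_1 = 6 − 4 − 0 = 2. So H_1 ≅ Z^2.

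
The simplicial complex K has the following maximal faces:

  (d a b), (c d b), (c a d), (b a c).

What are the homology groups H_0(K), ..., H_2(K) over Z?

Take the total order a < b < c < d on the vertex set. Then K (dimension 2) consists of the simplices:

  0-simplices (4): a, b, c, d
  1-simplices (6): ab, ac, ad, bc, bd, cd
  2-simplices (4): abc, abd, acd, bcd

Hence C_0 ≅ Z^4, C_1 ≅ Z^6, C_2 ≅ Z^4.

Boundary ∂_1: C_1 → C_0 maps an edge to its endpoints' difference, ∂[p,q] = q − p. For instance
  ∂ab = b − a.
As a 4×6 matrix over Z this has rank 3, with invariant factors (1,1,1).

∂_2: C_2 → C_1 sends each 2-simplex [p,q,r] to [q,r] − [p,r] + [p,q]. For instance
  ∂bcd = cd − bd + bc,
  ∂acd = cd − ad + ac.
The 6×4 boundary matrix has rank 3 and Smith normal form diag(1,1,1).

Now H_k = ker ∂_k / im ∂_{k+1}, so:

  H_0: rank C_0 − rank ∂_1 = 4 − 3 = 1, and the invariant factors of ∂_1 are all 1, so H_0 ≅ Z.
  H_1: rank ker ∂_1 − rank ∂_2 = (6 − 3) − 3 = 0, and the invariant factors of ∂_2 are all 1, so H_1 ≅ 0.
  H_2: rank ker ∂_2 − rank ∂_3 = (4 − 3) − 0 = 1, and there is no ∂_3, so H_2 ≅ Z.

(K is a triangulation of the 2-sphere S^2.)

H_0 ≅ Z,  H_1 = 0,  H_2 ≅ Z.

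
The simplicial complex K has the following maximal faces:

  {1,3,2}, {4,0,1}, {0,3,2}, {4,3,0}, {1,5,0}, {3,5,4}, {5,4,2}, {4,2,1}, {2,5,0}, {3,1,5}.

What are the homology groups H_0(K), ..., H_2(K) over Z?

We work with the vertex ordering 0 < 1 < 2 < 3 < 4 < 5. The simplices of K, each written with vertices in increasing order, are:

  0-simplices (6): [0], [1], [2], [3], [4], [5]
  1-simplices (15): [0,1], [0,2], [0,3], [0,4], [0,5], [1,2], [1,3], [1,4], [1,5], [2,3], [2,4], [2,5], [3,4], [3,5], [4,5]
  2-simplices (10): [0,1,4], [0,1,5], [0,2,3], [0,2,5], [0,3,4], [1,2,3], [1,2,4], [1,3,5], [2,4,5], [3,4,5]

Hence C_0 ≅ Z^6, C_1 ≅ Z^15, C_2 ≅ Z^10.

The boundary map ∂_1: C_1 → C_0 is given by ∂[p,q] = [q] − [p]. For instance
  ∂[3,4] = [4] − [3].
As a 6×15 matrix over Z this has rank 5, with invariant factors (1,1,1,1,1).

The boundary map ∂_2: C_2 → C_1 acts by ∂[p,q,r] = [q,r] − [p,r] + [p,q]. For instance
  ∂[0,3,4] = [3,4] − [0,4] + [0,3],
  ∂[0,2,5] = [2,5] − [0,5] + [0,2].
As a 15×10 matrix over Z this has rank 10, with invariant factors (1,1,1,1,1,1,1,1,1,2).

Computing H_k = (kernel of ∂_k) / (image of ∂_{k+1}):

  H_0: rank C_0 − rank ∂_1 = 6 − 5 = 1, and the invariant factors of ∂_1 are all 1, so H_0 ≅ Z.
  H_1: rank ker ∂_1 − rank ∂_2 = (15 − 5) − 10 = 0, and ∂_2 has invariant factor 2 > 1, so H_1 ≅ Z_2.
  H_2: rank ker ∂_2 − rank ∂_3 = (10 − 10) − 0 = 0, and there is no ∂_3, so H_2 ≅ 0.

H_0 = Z,  H_1 = Z_2,  H_2 = 0.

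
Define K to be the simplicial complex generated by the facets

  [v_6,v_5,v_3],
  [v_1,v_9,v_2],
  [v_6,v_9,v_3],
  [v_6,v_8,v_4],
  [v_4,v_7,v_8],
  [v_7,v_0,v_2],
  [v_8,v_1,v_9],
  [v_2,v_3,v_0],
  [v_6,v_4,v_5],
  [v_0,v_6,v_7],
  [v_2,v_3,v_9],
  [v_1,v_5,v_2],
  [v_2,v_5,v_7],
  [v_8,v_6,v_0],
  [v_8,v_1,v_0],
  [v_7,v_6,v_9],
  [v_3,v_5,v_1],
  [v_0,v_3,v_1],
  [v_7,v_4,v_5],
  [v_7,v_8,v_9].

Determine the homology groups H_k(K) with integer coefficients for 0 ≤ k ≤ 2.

Take the total order v_0 < v_1 < v_2 < v_3 < v_4 < v_5 < v_6 < v_7 < v_8 < v_9 on the vertex set. Then K (dimension 2) consists of the simplices:

  0-simplices (10): [v_0], [v_1], [v_2], [v_3], [v_4], [v_5], [v_6], [v_7], [v_8], [v_9]
  1-simplices (30): (30 of them)
  2-simplices (20): (20 of them)

Hence C_0 ≅ Z^10, C_1 ≅ Z^30, C_2 ≅ Z^20.

Boundary ∂_1: C_1 → C_0 maps an edge to its endpoints' difference, ∂[p,q] = q − p. For instance
  ∂[v_5,v_6] = [v_6] − [v_5].
This gives a 10×30 integer matrix of rank 9; reducing to Smith normal form yields diagonal entries (1,1,1,1,1,1,1,1,1).

∂_2: C_2 → C_1 maps a triangle to the signed sum of its edges. For instance
  ∂[v_4,v_7,v_8] = [v_7,v_8] − [v_4,v_8] + [v_4,v_7],
  ∂[v_0,v_6,v_8] = [v_6,v_8] − [v_0,v_8] + [v_0,v_6].
This gives a 30×20 integer matrix of rank 20; reducing to Smith normal form yields diagonal entries (1,1,1,1,1,1,1,1,1,1,1,1,1,1,1,1,1,1,1,2).

Reading off H_k = ker ∂_k / im ∂_{k+1}:

  H_0: rank C_0 − rank ∂_1 = 10 − 9 = 1, and the invariant factors of ∂_1 are all 1, so H_0 = Z.
  H_1: rank ker ∂_1 − rank ∂_2 = (30 − 9) − 20 = 1, and ∂_2 has invariant factor 2 > 1, so H_1 = Z ⊕ Z/2Z.
  H_2: rank ker ∂_2 − rank ∂_3 = (20 − 20) − 0 = 0, and there is no ∂_3, so H_2 = 0.

H_0 ≅ Z,  H_1 ≅ Z ⊕ Z/2Z,  H_2 = 0.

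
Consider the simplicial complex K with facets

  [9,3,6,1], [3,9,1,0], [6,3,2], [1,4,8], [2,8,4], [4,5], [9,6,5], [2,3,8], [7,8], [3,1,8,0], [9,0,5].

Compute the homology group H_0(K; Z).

H_0 ≅ Z.

Fix the vertex order 0 < 1 < 2 < 3 < 4 < 5 < 6 < 7 < 8 < 9 and write every simplex with vertices in increasing order. Then dim K = 3 and the simplices of K are:

  0-simplices (10): [0], [1], [2], [3], [4], [5], [6], [7], [8], [9]
  1-simplices (23): [0,1], [0,3], [0,5], [0,8], [0,9], [1,3], [1,4], [1,6], [1,8], [1,9], [2,3], [2,4], [2,6], [2,8], [3,6], [3,8], [3,9], [4,5], [4,8], [5,6], [5,9], [6,9], [7,8]
  2-simplices (16): [0,1,3], [0,1,8], [0,1,9], [0,3,8], [0,3,9], [0,5,9], [1,3,6], [1,3,8], [1,3,9], [1,4,8], [1,6,9], [2,3,6], [2,3,8], [2,4,8], [3,6,9], [5,6,9]
  3-simplices (3): [0,1,3,8], [0,1,3,9], [1,3,6,9]

so the chain groups are C_0 ≅ Z^10, C_1 ≅ Z^23, C_2 ≅ Z^16, C_3 ≅ Z^3.

The boundary map ∂_1: C_1 → C_0 maps an edge to its endpoints' difference, ∂[p,q] = q − p.
The resulting 10×23 matrix has rank 9, and its Smith normal form has invariant factors (1,1,1,1,1,1,1,1,1).

The boundary map ∂_2: C_2 → C_1 sends each 2-simplex [p,q,r] to [q,r] − [p,r] + [p,q]. For instance
  ∂[0,3,9] = [3,9] − [0,9] + [0,3],
  ∂[1,6,9] = [6,9] − [1,9] + [1,6].
This gives a 23×16 integer matrix of rank 13; reducing to Smith normal form yields diagonal entries (1,1,1,1,1,1,1,1,1,1,1,1,1).

Boundary ∂_3: C_3 → C_2 sends each 3-simplex σ to the alternating sum Σ_i (−1)^i (σ with its i-th vertex removed). For instance
  ∂[0,1,3,9] = [1,3,9] − [0,3,9] + [0,1,9] − [0,1,3],
  ∂[0,1,3,8] = [1,3,8] − [0,3,8] + [0,1,8] − [0,1,3].
As a 16×3 matrix over Z this has rank 3, with invariant factors (1,1,1).

Reading off H_k = ker ∂_k / im ∂_{k+1}:

  H_0: rank C_0 − rank ∂_1 = 10 − 9 = 1, and the invariant factors of ∂_1 are all 1, so H_0 = Z.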